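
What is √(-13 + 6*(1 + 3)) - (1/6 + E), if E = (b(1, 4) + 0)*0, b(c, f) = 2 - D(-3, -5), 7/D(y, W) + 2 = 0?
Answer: -⅙ + √11 ≈ 3.1500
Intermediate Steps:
D(y, W) = -7/2 (D(y, W) = 7/(-2 + 0) = 7/(-2) = 7*(-½) = -7/2)
b(c, f) = 11/2 (b(c, f) = 2 - 1*(-7/2) = 2 + 7/2 = 11/2)
E = 0 (E = (11/2 + 0)*0 = (11/2)*0 = 0)
√(-13 + 6*(1 + 3)) - (1/6 + E) = √(-13 + 6*(1 + 3)) - (1/6 + 0) = √(-13 + 6*4) - (⅙ + 0) = √(-13 + 24) - 1*⅙ = √11 - ⅙ = -⅙ + √11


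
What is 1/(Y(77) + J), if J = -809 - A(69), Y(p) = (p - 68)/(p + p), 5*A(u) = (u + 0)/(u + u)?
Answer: -385/311481 ≈ -0.0012360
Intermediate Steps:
A(u) = ⅒ (A(u) = ((u + 0)/(u + u))/5 = (u/((2*u)))/5 = (u*(1/(2*u)))/5 = (⅕)*(½) = ⅒)
Y(p) = (-68 + p)/(2*p) (Y(p) = (-68 + p)/((2*p)) = (-68 + p)*(1/(2*p)) = (-68 + p)/(2*p))
J = -8091/10 (J = -809 - 1*⅒ = -809 - ⅒ = -8091/10 ≈ -809.10)
1/(Y(77) + J) = 1/((½)*(-68 + 77)/77 - 8091/10) = 1/((½)*(1/77)*9 - 8091/10) = 1/(9/154 - 8091/10) = 1/(-311481/385) = -385/311481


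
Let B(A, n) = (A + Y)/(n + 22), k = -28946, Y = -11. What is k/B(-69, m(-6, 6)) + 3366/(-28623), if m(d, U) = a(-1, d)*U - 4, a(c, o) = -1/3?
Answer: 276168176/47705 ≈ 5789.1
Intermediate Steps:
a(c, o) = -⅓ (a(c, o) = -1*⅓ = -⅓)
m(d, U) = -4 - U/3 (m(d, U) = -U/3 - 4 = -4 - U/3)
B(A, n) = (-11 + A)/(22 + n) (B(A, n) = (A - 11)/(n + 22) = (-11 + A)/(22 + n))
k/B(-69, m(-6, 6)) + 3366/(-28623) = -28946*(22 + (-4 - ⅓*6))/(-11 - 69) + 3366/(-28623) = -28946/(-80/(22 + (-4 - 2))) + 3366*(-1/28623) = -28946/(-80/(22 - 6)) - 1122/9541 = -28946/(-80/16) - 1122/9541 = -28946/((1/16)*(-80)) - 1122/9541 = -28946/(-5) - 1122/9541 = -28946*(-⅕) - 1122/9541 = 28946/5 - 1122/9541 = 276168176/47705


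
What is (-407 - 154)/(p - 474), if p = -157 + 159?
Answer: 561/472 ≈ 1.1886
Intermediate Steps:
p = 2
(-407 - 154)/(p - 474) = (-407 - 154)/(2 - 474) = -561/(-472) = -561*(-1/472) = 561/472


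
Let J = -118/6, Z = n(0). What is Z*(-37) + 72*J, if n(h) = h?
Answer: -1416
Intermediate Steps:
Z = 0
J = -59/3 (J = -118*1/6 = -59/3 ≈ -19.667)
Z*(-37) + 72*J = 0*(-37) + 72*(-59/3) = 0 - 1416 = -1416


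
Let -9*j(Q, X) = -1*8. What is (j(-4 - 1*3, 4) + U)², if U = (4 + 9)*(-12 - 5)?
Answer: 3924361/81 ≈ 48449.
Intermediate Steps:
j(Q, X) = 8/9 (j(Q, X) = -(-1)*8/9 = -⅑*(-8) = 8/9)
U = -221 (U = 13*(-17) = -221)
(j(-4 - 1*3, 4) + U)² = (8/9 - 221)² = (-1981/9)² = 3924361/81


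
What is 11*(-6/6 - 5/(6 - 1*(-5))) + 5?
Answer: -11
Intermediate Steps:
11*(-6/6 - 5/(6 - 1*(-5))) + 5 = 11*(-6*⅙ - 5/(6 + 5)) + 5 = 11*(-1 - 5/11) + 5 = 11*(-16/11) + 5 = -16 + 5 = -11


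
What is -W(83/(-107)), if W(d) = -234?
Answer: 234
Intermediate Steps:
-W(83/(-107)) = -1*(-234) = 234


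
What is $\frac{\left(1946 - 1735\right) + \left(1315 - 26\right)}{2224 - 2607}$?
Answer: $- \frac{1500}{383} \approx -3.9165$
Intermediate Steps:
$\frac{\left(1946 - 1735\right) + \left(1315 - 26\right)}{2224 - 2607} = \frac{211 + 1289}{-383} = 1500 \left(- \frac{1}{383}\right) = - \frac{1500}{383}$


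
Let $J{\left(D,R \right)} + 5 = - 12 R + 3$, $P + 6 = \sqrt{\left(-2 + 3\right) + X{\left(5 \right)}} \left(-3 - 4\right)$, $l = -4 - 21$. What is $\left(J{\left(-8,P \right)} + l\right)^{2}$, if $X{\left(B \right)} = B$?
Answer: $44361 + 7560 \sqrt{6} \approx 62879.0$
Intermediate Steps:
$l = -25$ ($l = -4 - 21 = -25$)
$P = -6 - 7 \sqrt{6}$ ($P = -6 + \sqrt{\left(-2 + 3\right) + 5} \left(-3 - 4\right) = -6 + \sqrt{1 + 5} \left(-7\right) = -6 + \sqrt{6} \left(-7\right) = -6 - 7 \sqrt{6} \approx -23.146$)
$J{\left(D,R \right)} = -2 - 12 R$ ($J{\left(D,R \right)} = -5 - \left(-3 + 12 R\right) = -2 - 12 R$)
$\left(J{\left(-8,P \right)} + l\right)^{2} = \left(\left(-2 - 12 \left(-6 - 7 \sqrt{6}\right)\right) - 25\right)^{2} = \left(\left(-2 + \left(72 + 84 \sqrt{6}\right)\right) - 25\right)^{2} = \left(\left(70 + 84 \sqrt{6}\right) - 25\right)^{2} = \left(45 + 84 \sqrt{6}\right)^{2}$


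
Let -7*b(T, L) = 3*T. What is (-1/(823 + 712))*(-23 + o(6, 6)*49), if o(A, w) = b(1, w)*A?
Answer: 149/1535 ≈ 0.097068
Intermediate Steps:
b(T, L) = -3*T/7
o(A, w) = -3*A/7 (o(A, w) = (-3/7*1)*A = -3*A/7)
(-1/(823 + 712))*(-23 + o(6, 6)*49) = (-1/(823 + 712))*(-23 - 3/7*6*49) = (-1/1535)*(-23 - 18/7*49) = (-1*1/1535)*(-23 - 126) = -1/1535*(-149) = 149/1535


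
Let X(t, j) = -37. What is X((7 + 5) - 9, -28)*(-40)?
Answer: 1480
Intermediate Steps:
X((7 + 5) - 9, -28)*(-40) = -37*(-40) = 1480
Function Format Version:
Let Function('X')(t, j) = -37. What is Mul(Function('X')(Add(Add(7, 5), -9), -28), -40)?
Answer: 1480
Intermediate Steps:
Mul(Function('X')(Add(Add(7, 5), -9), -28), -40) = Mul(-37, -40) = 1480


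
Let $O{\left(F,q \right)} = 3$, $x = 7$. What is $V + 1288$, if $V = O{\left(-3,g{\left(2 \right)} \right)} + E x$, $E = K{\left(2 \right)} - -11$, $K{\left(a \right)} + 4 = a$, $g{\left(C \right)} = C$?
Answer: $1354$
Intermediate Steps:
$K{\left(a \right)} = -4 + a$
$E = 9$ ($E = \left(-4 + 2\right) - -11 = -2 + 11 = 9$)
$V = 66$ ($V = 3 + 9 \cdot 7 = 3 + 63 = 66$)
$V + 1288 = 66 + 1288 = 1354$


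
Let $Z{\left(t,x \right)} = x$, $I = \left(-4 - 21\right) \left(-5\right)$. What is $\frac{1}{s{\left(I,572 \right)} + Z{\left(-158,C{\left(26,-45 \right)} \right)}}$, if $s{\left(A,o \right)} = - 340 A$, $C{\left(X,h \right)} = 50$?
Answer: $- \frac{1}{42450} \approx -2.3557 \cdot 10^{-5}$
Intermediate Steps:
$I = 125$ ($I = \left(-25\right) \left(-5\right) = 125$)
$\frac{1}{s{\left(I,572 \right)} + Z{\left(-158,C{\left(26,-45 \right)} \right)}} = \frac{1}{\left(-340\right) 125 + 50} = \frac{1}{-42500 + 50} = \frac{1}{-42450} = - \frac{1}{42450}$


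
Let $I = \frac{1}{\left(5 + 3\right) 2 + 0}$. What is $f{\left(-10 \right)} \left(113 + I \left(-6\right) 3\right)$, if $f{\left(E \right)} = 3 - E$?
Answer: $\frac{11635}{8} \approx 1454.4$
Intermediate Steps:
$I = \frac{1}{16}$ ($I = \frac{1}{8 \cdot 2 + 0} = \frac{1}{16 + 0} = \frac{1}{16} \approx 0.0625$)
$f{\left(-10 \right)} \left(113 + I \left(-6\right) 3\right) = \left(3 - -10\right) \left(113 + \frac{1}{16} \left(-6\right) 3\right) = \left(3 + 10\right) \left(113 - \frac{9}{8}\right) = 13 \left(113 - \frac{9}{8}\right) = 13 \cdot \frac{895}{8} = \frac{11635}{8}$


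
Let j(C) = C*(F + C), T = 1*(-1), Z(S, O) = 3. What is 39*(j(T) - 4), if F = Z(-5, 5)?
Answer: -234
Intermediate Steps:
F = 3
T = -1
j(C) = C*(3 + C)
39*(j(T) - 4) = 39*(-(3 - 1) - 4) = 39*(-1*2 - 4) = 39*(-2 - 4) = 39*(-6) = -234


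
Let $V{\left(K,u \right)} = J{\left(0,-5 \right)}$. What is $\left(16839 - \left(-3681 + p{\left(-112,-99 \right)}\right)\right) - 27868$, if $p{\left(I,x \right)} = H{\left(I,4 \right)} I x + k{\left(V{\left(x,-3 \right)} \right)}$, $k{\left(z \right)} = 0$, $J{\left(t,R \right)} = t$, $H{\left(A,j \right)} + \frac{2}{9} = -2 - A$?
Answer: $-1224564$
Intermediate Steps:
$H{\left(A,j \right)} = - \frac{20}{9} - A$ ($H{\left(A,j \right)} = - \frac{2}{9} - \left(2 + A\right) = - \frac{20}{9} - A$)
$V{\left(K,u \right)} = 0$
$p{\left(I,x \right)} = I x \left(- \frac{20}{9} - I\right)$ ($p{\left(I,x \right)} = \left(- \frac{20}{9} - I\right) I x + 0 = I \left(- \frac{20}{9} - I\right) x + 0 = I x \left(- \frac{20}{9} - I\right) + 0 = I x \left(- \frac{20}{9} - I\right)$)
$\left(16839 - \left(-3681 + p{\left(-112,-99 \right)}\right)\right) - 27868 = \left(16839 + \left(3681 - \left(- \frac{1}{9}\right) \left(-112\right) \left(-99\right) \left(20 + 9 \left(-112\right)\right)\right)\right) - 27868 = \left(16839 + \left(3681 - \left(- \frac{1}{9}\right) \left(-112\right) \left(-99\right) \left(20 - 1008\right)\right)\right) - 27868 = \left(16839 + \left(3681 - \left(- \frac{1}{9}\right) \left(-112\right) \left(-99\right) \left(-988\right)\right)\right) - 27868 = \left(16839 + \left(3681 - 1217216\right)\right) - 27868 = \left(16839 - 1213535\right) - 27868 = -1196696 - 27868 = -1224564$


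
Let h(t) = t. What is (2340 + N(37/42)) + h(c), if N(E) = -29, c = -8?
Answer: 2303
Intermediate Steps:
(2340 + N(37/42)) + h(c) = (2340 - 29) - 8 = 2311 - 8 = 2303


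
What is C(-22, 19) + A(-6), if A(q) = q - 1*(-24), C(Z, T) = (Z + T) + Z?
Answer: -7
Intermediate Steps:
C(Z, T) = T + 2*Z (C(Z, T) = (T + Z) + Z = T + 2*Z)
A(q) = 24 + q (A(q) = q + 24 = 24 + q)
C(-22, 19) + A(-6) = (19 + 2*(-22)) + (24 - 6) = (19 - 44) + 18 = -25 + 18 = -7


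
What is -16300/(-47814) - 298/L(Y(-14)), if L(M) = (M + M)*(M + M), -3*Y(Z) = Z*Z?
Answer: 594121513/1836822624 ≈ 0.32345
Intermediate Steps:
Y(Z) = -Z²/3 (Y(Z) = -Z*Z/3 = -Z²/3)
L(M) = 4*M² (L(M) = (2*M)*(2*M) = 4*M²)
-16300/(-47814) - 298/L(Y(-14)) = -16300/(-47814) - 298/(4*(-⅓*(-14)²)²) = -16300*(-1/47814) - 298/(4*(-⅓*196)²) = 8150/23907 - 298/(4*(-196/3)²) = 8150/23907 - 298/(4*(38416/9)) = 8150/23907 - 298/153664/9 = 8150/23907 - 298*9/153664 = 8150/23907 - 1341/76832 = 594121513/1836822624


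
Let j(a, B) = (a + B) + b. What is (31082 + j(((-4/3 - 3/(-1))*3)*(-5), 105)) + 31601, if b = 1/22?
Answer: 1380787/22 ≈ 62763.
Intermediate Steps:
b = 1/22 ≈ 0.045455
j(a, B) = 1/22 + B + a (j(a, B) = (a + B) + 1/22 = (B + a) + 1/22 = 1/22 + B + a)
(31082 + j(((-4/3 - 3/(-1))*3)*(-5), 105)) + 31601 = (31082 + (1/22 + 105 + ((-4/3 - 3/(-1))*3)*(-5))) + 31601 = (31082 + (1/22 + 105 + ((-4*1/3 - 3*(-1))*3)*(-5))) + 31601 = (31082 + (1/22 + 105 + ((-4/3 + 3)*3)*(-5))) + 31601 = (31082 + (1/22 + 105 + ((5/3)*3)*(-5))) + 31601 = (31082 + (1/22 + 105 + 5*(-5))) + 31601 = (31082 + (1/22 + 105 - 25)) + 31601 = (31082 + 1761/22) + 31601 = 685565/22 + 31601 = 1380787/22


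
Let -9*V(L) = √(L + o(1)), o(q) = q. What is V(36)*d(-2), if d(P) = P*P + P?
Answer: -2*√37/9 ≈ -1.3517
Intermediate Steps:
d(P) = P + P² (d(P) = P² + P = P + P²)
V(L) = -√(1 + L)/9 (V(L) = -√(L + 1)/9 = -√(1 + L)/9)
V(36)*d(-2) = (-√(1 + 36)/9)*(-2*(1 - 2)) = (-√37/9)*(-2*(-1)) = -√37/9*2 = -2*√37/9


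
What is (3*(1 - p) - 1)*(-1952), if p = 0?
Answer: -3904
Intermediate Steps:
(3*(1 - p) - 1)*(-1952) = (3*(1 - 1*0) - 1)*(-1952) = (3*(1 + 0) - 1)*(-1952) = (3*1 - 1)*(-1952) = (3 - 1)*(-1952) = 2*(-1952) = -3904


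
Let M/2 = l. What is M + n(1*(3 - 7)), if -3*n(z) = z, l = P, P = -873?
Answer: -5234/3 ≈ -1744.7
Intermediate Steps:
l = -873
n(z) = -z/3
M = -1746 (M = 2*(-873) = -1746)
M + n(1*(3 - 7)) = -1746 - (3 - 7)/3 = -1746 - (-4)/3 = -1746 - ⅓*(-4) = -1746 + 4/3 = -5234/3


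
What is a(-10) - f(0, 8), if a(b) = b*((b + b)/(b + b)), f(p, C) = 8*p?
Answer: -10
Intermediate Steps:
a(b) = b (a(b) = b*((2*b)/((2*b))) = b*((2*b)*(1/(2*b))) = b*1 = b)
a(-10) - f(0, 8) = -10 - 8*0 = -10 - 1*0 = -10 + 0 = -10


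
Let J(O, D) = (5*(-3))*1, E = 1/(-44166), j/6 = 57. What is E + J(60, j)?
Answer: -662491/44166 ≈ -15.000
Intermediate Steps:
j = 342 (j = 6*57 = 342)
E = -1/44166 ≈ -2.2642e-5
J(O, D) = -15 (J(O, D) = -15*1 = -15)
E + J(60, j) = -1/44166 - 15 = -662491/44166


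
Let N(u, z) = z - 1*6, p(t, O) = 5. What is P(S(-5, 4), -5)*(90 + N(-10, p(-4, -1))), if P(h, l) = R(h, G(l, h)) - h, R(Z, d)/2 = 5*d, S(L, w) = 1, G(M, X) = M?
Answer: -4539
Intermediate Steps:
R(Z, d) = 10*d (R(Z, d) = 2*(5*d) = 10*d)
N(u, z) = -6 + z (N(u, z) = z - 6 = -6 + z)
P(h, l) = -h + 10*l (P(h, l) = 10*l - h = -h + 10*l)
P(S(-5, 4), -5)*(90 + N(-10, p(-4, -1))) = (-1*1 + 10*(-5))*(90 + (-6 + 5)) = (-1 - 50)*(90 - 1) = -51*89 = -4539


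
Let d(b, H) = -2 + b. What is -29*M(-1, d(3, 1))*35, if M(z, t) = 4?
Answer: -4060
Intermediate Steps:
-29*M(-1, d(3, 1))*35 = -29*4*35 = -116*35 = -4060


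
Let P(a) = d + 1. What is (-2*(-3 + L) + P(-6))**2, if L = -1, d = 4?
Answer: 169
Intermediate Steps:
P(a) = 5 (P(a) = 4 + 1 = 5)
(-2*(-3 + L) + P(-6))**2 = (-2*(-3 - 1) + 5)**2 = (-2*(-4) + 5)**2 = (8 + 5)**2 = 13**2 = 169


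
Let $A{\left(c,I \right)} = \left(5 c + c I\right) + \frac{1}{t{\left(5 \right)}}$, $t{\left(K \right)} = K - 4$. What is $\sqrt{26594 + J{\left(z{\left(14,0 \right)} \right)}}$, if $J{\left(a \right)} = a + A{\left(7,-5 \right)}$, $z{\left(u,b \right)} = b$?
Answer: $3 \sqrt{2955} \approx 163.08$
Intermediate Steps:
$t{\left(K \right)} = -4 + K$ ($t{\left(K \right)} = K - 4 = -4 + K$)
$A{\left(c,I \right)} = 1 + 5 c + I c$ ($A{\left(c,I \right)} = \left(5 c + c I\right) + \frac{1}{-4 + 5} = \left(5 c + I c\right) + 1^{-1} = \left(5 c + I c\right) + 1 = 1 + 5 c + I c$)
$J{\left(a \right)} = 1 + a$ ($J{\left(a \right)} = a + \left(1 + 5 \cdot 7 - 35\right) = a + \left(1 + 35 - 35\right) = a + 1 = 1 + a$)
$\sqrt{26594 + J{\left(z{\left(14,0 \right)} \right)}} = \sqrt{26594 + \left(1 + 0\right)} = \sqrt{26594 + 1} = \sqrt{26595} = 3 \sqrt{2955}$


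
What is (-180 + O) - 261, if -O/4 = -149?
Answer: 155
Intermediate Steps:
O = 596 (O = -4*(-149) = 596)
(-180 + O) - 261 = (-180 + 596) - 261 = 416 - 261 = 155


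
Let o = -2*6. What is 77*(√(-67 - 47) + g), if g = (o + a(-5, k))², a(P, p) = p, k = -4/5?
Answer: 315392/25 + 77*I*√114 ≈ 12616.0 + 822.13*I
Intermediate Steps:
k = -⅘ (k = -4*⅕ = -⅘ ≈ -0.80000)
o = -12
g = 4096/25 (g = (-12 - ⅘)² = (-64/5)² = 4096/25 ≈ 163.84)
77*(√(-67 - 47) + g) = 77*(√(-67 - 47) + 4096/25) = 77*(√(-114) + 4096/25) = 77*(I*√114 + 4096/25) = 77*(4096/25 + I*√114) = 315392/25 + 77*I*√114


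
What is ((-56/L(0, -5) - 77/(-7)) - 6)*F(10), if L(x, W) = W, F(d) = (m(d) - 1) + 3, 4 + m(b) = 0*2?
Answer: -162/5 ≈ -32.400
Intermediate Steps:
m(b) = -4 (m(b) = -4 + 0*2 = -4 + 0 = -4)
F(d) = -2 (F(d) = (-4 - 1) + 3 = -5 + 3 = -2)
((-56/L(0, -5) - 77/(-7)) - 6)*F(10) = ((-56/(-5) - 77/(-7)) - 6)*(-2) = ((-56*(-1/5) - 77*(-1/7)) - 6)*(-2) = ((56/5 + 11) - 6)*(-2) = (111/5 - 6)*(-2) = (81/5)*(-2) = -162/5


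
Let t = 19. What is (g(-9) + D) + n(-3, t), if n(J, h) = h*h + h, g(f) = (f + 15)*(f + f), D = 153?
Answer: 425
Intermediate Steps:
g(f) = 2*f*(15 + f) (g(f) = (15 + f)*(2*f) = 2*f*(15 + f))
n(J, h) = h + h² (n(J, h) = h² + h = h + h²)
(g(-9) + D) + n(-3, t) = (2*(-9)*(15 - 9) + 153) + 19*(1 + 19) = (2*(-9)*6 + 153) + 19*20 = (-108 + 153) + 380 = 45 + 380 = 425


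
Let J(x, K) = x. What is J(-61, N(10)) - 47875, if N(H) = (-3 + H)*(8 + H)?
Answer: -47936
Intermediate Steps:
J(-61, N(10)) - 47875 = -61 - 47875 = -47936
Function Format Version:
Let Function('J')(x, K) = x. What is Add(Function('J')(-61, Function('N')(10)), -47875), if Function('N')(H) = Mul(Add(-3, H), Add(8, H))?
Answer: -47936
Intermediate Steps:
Add(Function('J')(-61, Function('N')(10)), -47875) = Add(-61, -47875) = -47936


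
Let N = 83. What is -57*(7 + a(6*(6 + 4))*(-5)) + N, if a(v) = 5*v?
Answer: 85184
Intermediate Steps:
-57*(7 + a(6*(6 + 4))*(-5)) + N = -57*(7 + (5*(6*(6 + 4)))*(-5)) + 83 = -57*(7 + (5*(6*10))*(-5)) + 83 = -57*(7 + (5*60)*(-5)) + 83 = -57*(7 + 300*(-5)) + 83 = -57*(7 - 1500) + 83 = -57*(-1493) + 83 = 85101 + 83 = 85184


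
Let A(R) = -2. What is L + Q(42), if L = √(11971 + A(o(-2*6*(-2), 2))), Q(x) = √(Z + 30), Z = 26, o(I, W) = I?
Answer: √11969 + 2*√14 ≈ 116.89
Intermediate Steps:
Q(x) = 2*√14 (Q(x) = √(26 + 30) = √56 = 2*√14)
L = √11969 (L = √(11971 - 2) = √11969 ≈ 109.40)
L + Q(42) = √11969 + 2*√14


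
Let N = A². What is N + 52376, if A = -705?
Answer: 549401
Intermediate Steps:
N = 497025 (N = (-705)² = 497025)
N + 52376 = 497025 + 52376 = 549401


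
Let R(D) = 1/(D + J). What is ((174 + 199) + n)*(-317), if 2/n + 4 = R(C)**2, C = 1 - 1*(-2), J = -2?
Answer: -354089/3 ≈ -1.1803e+5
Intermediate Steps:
C = 3 (C = 1 + 2 = 3)
R(D) = 1/(-2 + D) (R(D) = 1/(D - 2) = 1/(-2 + D))
n = -2/3 (n = 2/(-4 + (1/(-2 + 3))**2) = 2/(-4 + (1/1)**2) = 2/(-4 + 1**2) = 2/(-4 + 1) = 2/(-3) = 2*(-1/3) = -2/3 ≈ -0.66667)
((174 + 199) + n)*(-317) = ((174 + 199) - 2/3)*(-317) = (373 - 2/3)*(-317) = (1117/3)*(-317) = -354089/3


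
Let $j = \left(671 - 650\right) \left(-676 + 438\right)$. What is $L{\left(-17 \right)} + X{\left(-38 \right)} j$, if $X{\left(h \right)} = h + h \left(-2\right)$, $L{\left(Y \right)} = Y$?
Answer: $-189941$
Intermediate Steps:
$j = -4998$ ($j = 21 \left(-238\right) = -4998$)
$X{\left(h \right)} = - h$ ($X{\left(h \right)} = h - 2 h = - h$)
$L{\left(-17 \right)} + X{\left(-38 \right)} j = -17 + \left(-1\right) \left(-38\right) \left(-4998\right) = -17 + 38 \left(-4998\right) = -17 - 189924 = -189941$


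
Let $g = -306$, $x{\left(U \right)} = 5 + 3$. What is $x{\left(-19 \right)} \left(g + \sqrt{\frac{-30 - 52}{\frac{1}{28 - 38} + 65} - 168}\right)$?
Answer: $-2448 + \frac{16 i \sqrt{17823487}}{649} \approx -2448.0 + 104.08 i$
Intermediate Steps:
$x{\left(U \right)} = 8$
$x{\left(-19 \right)} \left(g + \sqrt{\frac{-30 - 52}{\frac{1}{28 - 38} + 65} - 168}\right) = 8 \left(-306 + \sqrt{\frac{-30 - 52}{\frac{1}{28 - 38} + 65} - 168}\right) = 8 \left(-306 + \sqrt{- \frac{82}{\frac{1}{-10} + 65} - 168}\right) = 8 \left(-306 + \sqrt{- \frac{82}{- \frac{1}{10} + 65} - 168}\right) = 8 \left(-306 + \sqrt{- \frac{82}{\frac{649}{10}} - 168}\right) = 8 \left(-306 + \sqrt{\left(-82\right) \frac{10}{649} - 168}\right) = 8 \left(-306 + \sqrt{- \frac{820}{649} - 168}\right) = 8 \left(-306 + \sqrt{- \frac{109852}{649}}\right) = 8 \left(-306 + \frac{2 i \sqrt{17823487}}{649}\right) = -2448 + \frac{16 i \sqrt{17823487}}{649}$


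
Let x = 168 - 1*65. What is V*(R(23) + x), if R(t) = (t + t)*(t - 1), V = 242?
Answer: 269830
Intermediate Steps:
R(t) = 2*t*(-1 + t) (R(t) = (2*t)*(-1 + t) = 2*t*(-1 + t))
x = 103 (x = 168 - 65 = 103)
V*(R(23) + x) = 242*(2*23*(-1 + 23) + 103) = 242*(2*23*22 + 103) = 242*(1012 + 103) = 242*1115 = 269830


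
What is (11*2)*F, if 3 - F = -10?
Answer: 286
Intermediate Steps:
F = 13 (F = 3 - 1*(-10) = 3 + 10 = 13)
(11*2)*F = (11*2)*13 = 22*13 = 286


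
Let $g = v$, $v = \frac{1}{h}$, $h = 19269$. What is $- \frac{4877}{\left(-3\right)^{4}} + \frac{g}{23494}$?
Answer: $- \frac{245316289549}{4074352974} \approx -60.21$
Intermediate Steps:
$v = \frac{1}{19269} \approx 5.1897 \cdot 10^{-5}$
$g = \frac{1}{19269} \approx 5.1897 \cdot 10^{-5}$
$- \frac{4877}{\left(-3\right)^{4}} + \frac{g}{23494} = - \frac{4877}{\left(-3\right)^{4}} + \frac{1}{19269 \cdot 23494} = - \frac{4877}{81} + \frac{1}{19269} \cdot \frac{1}{23494} = \left(-4877\right) \frac{1}{81} + \frac{1}{452705886} = - \frac{4877}{81} + \frac{1}{452705886} = - \frac{245316289549}{4074352974}$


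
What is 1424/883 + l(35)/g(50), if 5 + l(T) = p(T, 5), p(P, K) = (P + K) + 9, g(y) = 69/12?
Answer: 188160/20309 ≈ 9.2649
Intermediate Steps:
g(y) = 23/4 (g(y) = 69*(1/12) = 23/4)
p(P, K) = 9 + K + P (p(P, K) = (K + P) + 9 = 9 + K + P)
l(T) = 9 + T (l(T) = -5 + (9 + 5 + T) = -5 + (14 + T) = 9 + T)
1424/883 + l(35)/g(50) = 1424/883 + (9 + 35)/(23/4) = 1424*(1/883) + 44*(4/23) = 1424/883 + 176/23 = 188160/20309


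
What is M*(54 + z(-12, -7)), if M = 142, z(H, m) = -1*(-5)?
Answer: 8378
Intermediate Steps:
z(H, m) = 5
M*(54 + z(-12, -7)) = 142*(54 + 5) = 142*59 = 8378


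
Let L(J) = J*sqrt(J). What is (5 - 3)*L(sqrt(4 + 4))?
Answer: 8*2**(1/4) ≈ 9.5137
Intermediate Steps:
L(J) = J**(3/2)
(5 - 3)*L(sqrt(4 + 4)) = (5 - 3)*(sqrt(4 + 4))**(3/2) = 2*(sqrt(8))**(3/2) = 2*(2*sqrt(2))**(3/2) = 2*(4*2**(1/4)) = 8*2**(1/4)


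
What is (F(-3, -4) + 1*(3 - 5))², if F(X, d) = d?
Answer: 36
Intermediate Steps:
(F(-3, -4) + 1*(3 - 5))² = (-4 + 1*(3 - 5))² = (-4 + 1*(-2))² = (-4 - 2)² = (-6)² = 36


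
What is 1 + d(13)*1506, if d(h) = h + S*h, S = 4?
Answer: 97891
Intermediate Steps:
d(h) = 5*h (d(h) = h + 4*h = 5*h)
1 + d(13)*1506 = 1 + (5*13)*1506 = 1 + 65*1506 = 1 + 97890 = 97891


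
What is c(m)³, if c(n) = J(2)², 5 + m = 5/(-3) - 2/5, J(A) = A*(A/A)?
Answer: 64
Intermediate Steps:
J(A) = A (J(A) = A*1 = A)
m = -106/15 (m = -5 + (5/(-3) - 2/5) = -5 + (5*(-⅓) - 2*⅕) = -5 + (-5/3 - ⅖) = -5 - 31/15 = -106/15 ≈ -7.0667)
c(n) = 4 (c(n) = 2² = 4)
c(m)³ = 4³ = 64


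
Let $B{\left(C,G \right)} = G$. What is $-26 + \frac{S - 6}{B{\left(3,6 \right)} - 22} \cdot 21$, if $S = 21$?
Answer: $- \frac{731}{16} \approx -45.688$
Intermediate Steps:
$-26 + \frac{S - 6}{B{\left(3,6 \right)} - 22} \cdot 21 = -26 + \frac{21 - 6}{6 - 22} \cdot 21 = -26 + \frac{15}{-16} \cdot 21 = -26 + 15 \left(- \frac{1}{16}\right) 21 = -26 - \frac{315}{16} = - \frac{731}{16}$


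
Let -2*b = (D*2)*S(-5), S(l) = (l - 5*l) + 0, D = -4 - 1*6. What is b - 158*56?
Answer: -8648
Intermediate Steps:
D = -10 (D = -4 - 6 = -10)
S(l) = -4*l (S(l) = -4*l + 0 = -4*l)
b = 200 (b = -(-10*2)*(-4*(-5))/2 = -(-10)*20 = -½*(-400) = 200)
b - 158*56 = 200 - 158*56 = 200 - 8848 = -8648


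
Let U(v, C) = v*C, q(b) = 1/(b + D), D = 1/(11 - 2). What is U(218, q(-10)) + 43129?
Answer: 3836519/89 ≈ 43107.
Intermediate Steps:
D = ⅑ (D = 1/9 = ⅑ ≈ 0.11111)
q(b) = 1/(⅑ + b) (q(b) = 1/(b + ⅑) = 1/(⅑ + b))
U(v, C) = C*v
U(218, q(-10)) + 43129 = (9/(1 + 9*(-10)))*218 + 43129 = (9/(1 - 90))*218 + 43129 = (9/(-89))*218 + 43129 = (9*(-1/89))*218 + 43129 = -9/89*218 + 43129 = -1962/89 + 43129 = 3836519/89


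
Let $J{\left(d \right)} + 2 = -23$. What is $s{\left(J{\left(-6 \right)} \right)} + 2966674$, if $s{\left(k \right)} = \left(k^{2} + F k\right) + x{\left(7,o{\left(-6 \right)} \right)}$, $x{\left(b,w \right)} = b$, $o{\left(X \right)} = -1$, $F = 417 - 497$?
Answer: $2969306$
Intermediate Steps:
$J{\left(d \right)} = -25$ ($J{\left(d \right)} = -2 - 23 = -25$)
$F = -80$
$s{\left(k \right)} = 7 + k^{2} - 80 k$ ($s{\left(k \right)} = \left(k^{2} - 80 k\right) + 7 = 7 + k^{2} - 80 k$)
$s{\left(J{\left(-6 \right)} \right)} + 2966674 = \left(7 + \left(-25\right)^{2} - -2000\right) + 2966674 = \left(7 + 625 + 2000\right) + 2966674 = 2632 + 2966674 = 2969306$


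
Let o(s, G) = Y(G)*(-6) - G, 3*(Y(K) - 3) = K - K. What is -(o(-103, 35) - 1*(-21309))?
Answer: -21256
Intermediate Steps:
Y(K) = 3 (Y(K) = 3 + (K - K)/3 = 3 + (1/3)*0 = 3 + 0 = 3)
o(s, G) = -18 - G (o(s, G) = 3*(-6) - G = -18 - G)
-(o(-103, 35) - 1*(-21309)) = -((-18 - 1*35) - 1*(-21309)) = -((-18 - 35) + 21309) = -(-53 + 21309) = -1*21256 = -21256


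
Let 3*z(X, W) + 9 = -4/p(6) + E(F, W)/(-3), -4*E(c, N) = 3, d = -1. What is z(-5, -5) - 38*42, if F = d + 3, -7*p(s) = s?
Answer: -57505/36 ≈ -1597.4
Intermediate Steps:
p(s) = -s/7
F = 2 (F = -1 + 3 = 2)
E(c, N) = -¾ (E(c, N) = -¼*3 = -¾)
z(X, W) = -49/36 (z(X, W) = -3 + (-4/((-⅐*6)) - ¾/(-3))/3 = -3 + (-4/(-6/7) - ¾*(-⅓))/3 = -3 + (-4*(-7/6) + ¼)/3 = -3 + (14/3 + ¼)/3 = -3 + (⅓)*(59/12) = -3 + 59/36 = -49/36)
z(-5, -5) - 38*42 = -49/36 - 38*42 = -49/36 - 1596 = -57505/36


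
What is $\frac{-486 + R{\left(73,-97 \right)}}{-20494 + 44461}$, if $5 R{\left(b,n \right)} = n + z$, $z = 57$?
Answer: $- \frac{494}{23967} \approx -0.020612$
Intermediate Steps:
$R{\left(b,n \right)} = \frac{57}{5} + \frac{n}{5}$ ($R{\left(b,n \right)} = \frac{n + 57}{5} = \frac{57 + n}{5} = \frac{57}{5} + \frac{n}{5}$)
$\frac{-486 + R{\left(73,-97 \right)}}{-20494 + 44461} = \frac{-486 + \left(\frac{57}{5} + \frac{1}{5} \left(-97\right)\right)}{-20494 + 44461} = \frac{-486 + \left(\frac{57}{5} - \frac{97}{5}\right)}{23967} = \left(-486 - 8\right) \frac{1}{23967} = \left(-494\right) \frac{1}{23967} = - \frac{494}{23967}$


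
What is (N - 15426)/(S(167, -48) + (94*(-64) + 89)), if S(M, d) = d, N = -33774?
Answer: 1968/239 ≈ 8.2343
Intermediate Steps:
(N - 15426)/(S(167, -48) + (94*(-64) + 89)) = (-33774 - 15426)/(-48 + (94*(-64) + 89)) = -49200/(-48 + (-6016 + 89)) = -49200/(-48 - 5927) = -49200/(-5975) = -49200*(-1/5975) = 1968/239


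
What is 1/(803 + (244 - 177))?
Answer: 1/870 ≈ 0.0011494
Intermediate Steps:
1/(803 + (244 - 177)) = 1/(803 + 67) = 1/870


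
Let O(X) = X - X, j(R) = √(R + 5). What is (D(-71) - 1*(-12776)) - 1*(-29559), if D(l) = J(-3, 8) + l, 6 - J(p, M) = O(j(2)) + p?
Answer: 42273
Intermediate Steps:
j(R) = √(5 + R)
O(X) = 0
J(p, M) = 6 - p (J(p, M) = 6 - (0 + p) = 6 - p)
D(l) = 9 + l (D(l) = (6 - 1*(-3)) + l = (6 + 3) + l = 9 + l)
(D(-71) - 1*(-12776)) - 1*(-29559) = ((9 - 71) - 1*(-12776)) - 1*(-29559) = (-62 + 12776) + 29559 = 12714 + 29559 = 42273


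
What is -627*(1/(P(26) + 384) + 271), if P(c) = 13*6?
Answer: -2378857/14 ≈ -1.6992e+5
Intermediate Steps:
P(c) = 78
-627*(1/(P(26) + 384) + 271) = -627*(1/(78 + 384) + 271) = -627*(1/462 + 271) = -627*125203/462 = -2378857/14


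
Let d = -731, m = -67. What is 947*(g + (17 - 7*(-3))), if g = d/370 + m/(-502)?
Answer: 1590000689/46435 ≈ 34241.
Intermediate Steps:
g = -85543/46435 (g = -731/370 - 67/(-502) = -731*1/370 - 67*(-1/502) = -731/370 + 67/502 = -85543/46435 ≈ -1.8422)
947*(g + (17 - 7*(-3))) = 947*(-85543/46435 + (17 - 7*(-3))) = 947*(-85543/46435 + (17 + 21)) = 947*(-85543/46435 + 38) = 947*(1678987/46435) = 1590000689/46435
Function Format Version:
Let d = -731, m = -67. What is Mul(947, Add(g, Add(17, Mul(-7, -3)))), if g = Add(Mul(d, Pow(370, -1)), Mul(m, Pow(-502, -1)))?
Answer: Rational(1590000689, 46435) ≈ 34241.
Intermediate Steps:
g = Rational(-85543, 46435) (g = Add(Mul(-731, Pow(370, -1)), Mul(-67, Pow(-502, -1))) = Add(Mul(-731, Rational(1, 370)), Mul(-67, Rational(-1, 502))) = Add(Rational(-731, 370), Rational(67, 502)) = Rational(-85543, 46435) ≈ -1.8422)
Mul(947, Add(g, Add(17, Mul(-7, -3)))) = Mul(947, Add(Rational(-85543, 46435), Add(17, Mul(-7, -3)))) = Mul(947, Add(Rational(-85543, 46435), Add(17, 21))) = Mul(947, Add(Rational(-85543, 46435), 38)) = Mul(947, Rational(1678987, 46435)) = Rational(1590000689, 46435)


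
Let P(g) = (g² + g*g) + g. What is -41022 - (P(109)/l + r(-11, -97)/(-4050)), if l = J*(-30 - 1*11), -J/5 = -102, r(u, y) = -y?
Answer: -57897831253/1411425 ≈ -41021.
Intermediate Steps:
P(g) = g + 2*g² (P(g) = (g² + g²) + g = 2*g² + g = g + 2*g²)
J = 510 (J = -5*(-102) = 510)
l = -20910 (l = 510*(-30 - 1*11) = 510*(-30 - 11) = 510*(-41) = -20910)
-41022 - (P(109)/l + r(-11, -97)/(-4050)) = -41022 - ((109*(1 + 2*109))/(-20910) - 1*(-97)/(-4050)) = -41022 - ((109*(1 + 218))*(-1/20910) + 97*(-1/4050)) = -41022 - ((109*219)*(-1/20910) - 97/4050) = -41022 - (23871*(-1/20910) - 97/4050) = -41022 - (-7957/6970 - 97/4050) = -41022 - 1*(-1645097/1411425) = -41022 + 1645097/1411425 = -57897831253/1411425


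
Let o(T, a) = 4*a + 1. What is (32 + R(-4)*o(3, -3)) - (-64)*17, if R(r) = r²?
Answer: 944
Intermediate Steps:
o(T, a) = 1 + 4*a
(32 + R(-4)*o(3, -3)) - (-64)*17 = (32 + (-4)²*(1 + 4*(-3))) - (-64)*17 = (32 + 16*(1 - 12)) - 1*(-1088) = (32 + 16*(-11)) + 1088 = (32 - 176) + 1088 = -144 + 1088 = 944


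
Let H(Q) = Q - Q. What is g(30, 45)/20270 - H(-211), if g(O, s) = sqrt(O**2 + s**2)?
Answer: 3*sqrt(13)/4054 ≈ 0.0026681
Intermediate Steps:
H(Q) = 0
g(30, 45)/20270 - H(-211) = sqrt(30**2 + 45**2)/20270 - 1*0 = sqrt(900 + 2025)*(1/20270) + 0 = sqrt(2925)*(1/20270) + 0 = (15*sqrt(13))*(1/20270) + 0 = 3*sqrt(13)/4054 + 0 = 3*sqrt(13)/4054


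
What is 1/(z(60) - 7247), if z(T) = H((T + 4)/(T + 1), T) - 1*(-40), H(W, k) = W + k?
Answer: -61/435903 ≈ -0.00013994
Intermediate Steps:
z(T) = 40 + T + (4 + T)/(1 + T) (z(T) = ((T + 4)/(T + 1) + T) - 1*(-40) = ((4 + T)/(1 + T) + T) + 40 = (T + (4 + T)/(1 + T)) + 40 = 40 + T + (4 + T)/(1 + T))
1/(z(60) - 7247) = 1/((44 + 60² + 42*60)/(1 + 60) - 7247) = 1/((44 + 3600 + 2520)/61 - 7247) = 1/((1/61)*6164 - 7247) = 1/(6164/61 - 7247) = 1/(-435903/61) = -61/435903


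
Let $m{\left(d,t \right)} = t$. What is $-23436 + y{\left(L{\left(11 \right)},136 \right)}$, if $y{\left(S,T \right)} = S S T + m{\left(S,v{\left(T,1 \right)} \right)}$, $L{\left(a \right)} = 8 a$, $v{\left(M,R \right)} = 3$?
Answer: $1029751$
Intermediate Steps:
$y{\left(S,T \right)} = 3 + T S^{2}$ ($y{\left(S,T \right)} = S S T + 3 = S^{2} T + 3 = T S^{2} + 3 = 3 + T S^{2}$)
$-23436 + y{\left(L{\left(11 \right)},136 \right)} = -23436 + \left(3 + 136 \left(8 \cdot 11\right)^{2}\right) = -23436 + \left(3 + 136 \cdot 88^{2}\right) = -23436 + \left(3 + 136 \cdot 7744\right) = -23436 + \left(3 + 1053184\right) = -23436 + 1053187 = 1029751$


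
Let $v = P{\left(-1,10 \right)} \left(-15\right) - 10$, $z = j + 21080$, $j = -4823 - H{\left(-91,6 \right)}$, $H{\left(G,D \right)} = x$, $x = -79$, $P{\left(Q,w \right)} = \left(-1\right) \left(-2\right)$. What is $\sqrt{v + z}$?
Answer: $2 \sqrt{4074} \approx 127.66$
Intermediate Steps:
$P{\left(Q,w \right)} = 2$
$H{\left(G,D \right)} = -79$
$j = -4744$ ($j = -4823 - -79 = -4823 + 79 = -4744$)
$z = 16336$ ($z = -4744 + 21080 = 16336$)
$v = -40$ ($v = 2 \left(-15\right) - 10 = -30 - 10 = -40$)
$\sqrt{v + z} = \sqrt{-40 + 16336} = \sqrt{16296} = 2 \sqrt{4074}$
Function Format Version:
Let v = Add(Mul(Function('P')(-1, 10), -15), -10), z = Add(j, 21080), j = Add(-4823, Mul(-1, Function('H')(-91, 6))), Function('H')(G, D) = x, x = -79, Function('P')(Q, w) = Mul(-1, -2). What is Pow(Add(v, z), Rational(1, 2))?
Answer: Mul(2, Pow(4074, Rational(1, 2))) ≈ 127.66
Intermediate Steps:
Function('P')(Q, w) = 2
Function('H')(G, D) = -79
j = -4744 (j = Add(-4823, Mul(-1, -79)) = Add(-4823, 79) = -4744)
z = 16336 (z = Add(-4744, 21080) = 16336)
v = -40 (v = Add(Mul(2, -15), -10) = Add(-30, -10) = -40)
Pow(Add(v, z), Rational(1, 2)) = Pow(Add(-40, 16336), Rational(1, 2)) = Pow(16296, Rational(1, 2)) = Mul(2, Pow(4074, Rational(1, 2)))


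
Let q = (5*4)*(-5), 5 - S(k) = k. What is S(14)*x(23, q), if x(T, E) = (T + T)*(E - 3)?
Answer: 42642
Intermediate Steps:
S(k) = 5 - k
q = -100 (q = 20*(-5) = -100)
x(T, E) = 2*T*(-3 + E) (x(T, E) = (2*T)*(-3 + E) = 2*T*(-3 + E))
S(14)*x(23, q) = (5 - 1*14)*(2*23*(-3 - 100)) = (5 - 14)*(2*23*(-103)) = -9*(-4738) = 42642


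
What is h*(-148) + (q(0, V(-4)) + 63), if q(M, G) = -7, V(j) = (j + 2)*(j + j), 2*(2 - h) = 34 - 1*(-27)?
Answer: 4274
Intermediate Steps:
h = -57/2 (h = 2 - (34 - 1*(-27))/2 = 2 - (34 + 27)/2 = 2 - 1/2*61 = 2 - 61/2 = -57/2 ≈ -28.500)
V(j) = 2*j*(2 + j) (V(j) = (2 + j)*(2*j) = 2*j*(2 + j))
h*(-148) + (q(0, V(-4)) + 63) = -57/2*(-148) + (-7 + 63) = 4218 + 56 = 4274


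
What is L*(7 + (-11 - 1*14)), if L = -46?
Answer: 828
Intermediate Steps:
L*(7 + (-11 - 1*14)) = -46*(7 + (-11 - 1*14)) = -46*(7 + (-11 - 14)) = -46*(7 - 25) = -46*(-18) = 828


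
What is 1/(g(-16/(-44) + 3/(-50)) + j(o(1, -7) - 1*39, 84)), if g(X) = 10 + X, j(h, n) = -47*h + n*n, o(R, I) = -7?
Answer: 550/5075567 ≈ 0.00010836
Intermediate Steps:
j(h, n) = n² - 47*h (j(h, n) = -47*h + n² = n² - 47*h)
1/(g(-16/(-44) + 3/(-50)) + j(o(1, -7) - 1*39, 84)) = 1/((10 + (-16/(-44) + 3/(-50))) + (84² - 47*(-7 - 1*39))) = 1/((10 + (-16*(-1/44) + 3*(-1/50))) + (7056 - 47*(-7 - 39))) = 1/((10 + (4/11 - 3/50)) + (7056 - 47*(-46))) = 1/((10 + 167/550) + (7056 + 2162)) = 1/(5667/550 + 9218) = 1/(5075567/550) = 550/5075567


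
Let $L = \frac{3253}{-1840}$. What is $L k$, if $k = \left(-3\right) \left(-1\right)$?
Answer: $- \frac{9759}{1840} \approx -5.3038$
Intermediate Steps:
$L = - \frac{3253}{1840}$ ($L = 3253 \left(- \frac{1}{1840}\right) = - \frac{3253}{1840} \approx -1.7679$)
$k = 3$
$L k = \left(- \frac{3253}{1840}\right) 3 = - \frac{9759}{1840}$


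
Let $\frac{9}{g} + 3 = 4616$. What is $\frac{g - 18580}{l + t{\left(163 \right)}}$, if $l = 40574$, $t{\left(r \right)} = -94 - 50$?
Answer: $- \frac{85709531}{186503590} \approx -0.45956$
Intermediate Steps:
$g = \frac{9}{4613}$ ($g = \frac{9}{-3 + 4616} = \frac{9}{4613} \approx 0.001951$)
$t{\left(r \right)} = -144$
$\frac{g - 18580}{l + t{\left(163 \right)}} = \frac{\frac{9}{4613} - 18580}{40574 - 144} = - \frac{85709531}{4613 \cdot 40430} = \left(- \frac{85709531}{4613}\right) \frac{1}{40430} = - \frac{85709531}{186503590}$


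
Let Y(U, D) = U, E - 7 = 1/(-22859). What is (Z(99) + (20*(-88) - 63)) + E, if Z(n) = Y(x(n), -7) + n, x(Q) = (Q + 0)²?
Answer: 184792155/22859 ≈ 8084.0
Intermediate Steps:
x(Q) = Q²
E = 160012/22859 (E = 7 + 1/(-22859) = 7 - 1/22859 = 160012/22859 ≈ 7.0000)
Z(n) = n + n² (Z(n) = n² + n = n + n²)
(Z(99) + (20*(-88) - 63)) + E = (99*(1 + 99) + (20*(-88) - 63)) + 160012/22859 = (99*100 + (-1760 - 63)) + 160012/22859 = (9900 - 1823) + 160012/22859 = 8077 + 160012/22859 = 184792155/22859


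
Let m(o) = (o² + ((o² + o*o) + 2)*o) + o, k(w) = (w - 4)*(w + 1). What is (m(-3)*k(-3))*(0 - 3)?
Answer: 2268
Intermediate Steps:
k(w) = (1 + w)*(-4 + w) (k(w) = (-4 + w)*(1 + w) = (1 + w)*(-4 + w))
m(o) = o + o² + o*(2 + 2*o²) (m(o) = (o² + ((o² + o²) + 2)*o) + o = (o² + (2*o² + 2)*o) + o = (o² + (2 + 2*o²)*o) + o = (o² + o*(2 + 2*o²)) + o = o + o² + o*(2 + 2*o²))
(m(-3)*k(-3))*(0 - 3) = ((-3*(3 - 3 + 2*(-3)²))*(-4 + (-3)² - 3*(-3)))*(0 - 3) = ((-3*(3 - 3 + 2*9))*(-4 + 9 + 9))*(-3) = (-3*(3 - 3 + 18)*14)*(-3) = (-3*18*14)*(-3) = -54*14*(-3) = -756*(-3) = 2268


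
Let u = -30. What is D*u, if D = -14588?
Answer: 437640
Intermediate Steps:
D*u = -14588*(-30) = 437640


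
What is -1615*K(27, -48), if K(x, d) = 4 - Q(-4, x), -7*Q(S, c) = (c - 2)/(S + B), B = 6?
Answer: -130815/14 ≈ -9343.9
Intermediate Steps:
Q(S, c) = -(-2 + c)/(7*(6 + S)) (Q(S, c) = -(c - 2)/(7*(S + 6)) = -(-2 + c)/(7*(6 + S)))
K(x, d) = 27/7 + x/14 (K(x, d) = 4 - (2 - x)/(7*(6 - 4)) = 4 - (2 - x)/(7*2) = 4 - (⅐ - x/14) = 4 + (-⅐ + x/14) = 27/7 + x/14)
-1615*K(27, -48) = -1615*(27/7 + (1/14)*27) = -1615*(27/7 + 27/14) = -1615*81/14 = -130815/14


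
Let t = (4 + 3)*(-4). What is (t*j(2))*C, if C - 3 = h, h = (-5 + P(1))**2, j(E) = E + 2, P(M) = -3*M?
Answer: -7504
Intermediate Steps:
t = -28 (t = 7*(-4) = -28)
j(E) = 2 + E
h = 64 (h = (-5 - 3*1)**2 = (-5 - 3)**2 = (-8)**2 = 64)
C = 67 (C = 3 + 64 = 67)
(t*j(2))*C = -28*(2 + 2)*67 = -28*4*67 = -112*67 = -7504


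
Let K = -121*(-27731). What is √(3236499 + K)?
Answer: 5*√263678 ≈ 2567.5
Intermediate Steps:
K = 3355451
√(3236499 + K) = √(3236499 + 3355451) = √6591950 = 5*√263678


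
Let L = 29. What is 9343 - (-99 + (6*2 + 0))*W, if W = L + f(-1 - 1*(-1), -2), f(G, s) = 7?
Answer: 12475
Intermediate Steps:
W = 36 (W = 29 + 7 = 36)
9343 - (-99 + (6*2 + 0))*W = 9343 - (-99 + (6*2 + 0))*36 = 9343 - (-99 + (12 + 0))*36 = 9343 - (-99 + 12)*36 = 9343 - (-87)*36 = 9343 - 1*(-3132) = 9343 + 3132 = 12475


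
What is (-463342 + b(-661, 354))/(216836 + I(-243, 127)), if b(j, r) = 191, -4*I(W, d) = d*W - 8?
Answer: -1852604/898213 ≈ -2.0625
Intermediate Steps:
I(W, d) = 2 - W*d/4 (I(W, d) = -(d*W - 8)/4 = -(W*d - 8)/4 = -(-8 + W*d)/4 = 2 - W*d/4)
(-463342 + b(-661, 354))/(216836 + I(-243, 127)) = (-463342 + 191)/(216836 + (2 - ¼*(-243)*127)) = -463151/(216836 + (2 + 30861/4)) = -463151/(216836 + 30869/4) = -463151/898213/4 = -463151*4/898213 = -1852604/898213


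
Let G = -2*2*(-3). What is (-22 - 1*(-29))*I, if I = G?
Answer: 84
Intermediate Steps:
G = 12 (G = -4*(-3) = 12)
I = 12
(-22 - 1*(-29))*I = (-22 - 1*(-29))*12 = (-22 + 29)*12 = 7*12 = 84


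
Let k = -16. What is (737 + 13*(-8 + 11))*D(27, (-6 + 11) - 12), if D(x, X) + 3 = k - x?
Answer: -35696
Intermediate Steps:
D(x, X) = -19 - x (D(x, X) = -3 + (-16 - x) = -19 - x)
(737 + 13*(-8 + 11))*D(27, (-6 + 11) - 12) = (737 + 13*(-8 + 11))*(-19 - 1*27) = (737 + 13*3)*(-19 - 27) = (737 + 39)*(-46) = 776*(-46) = -35696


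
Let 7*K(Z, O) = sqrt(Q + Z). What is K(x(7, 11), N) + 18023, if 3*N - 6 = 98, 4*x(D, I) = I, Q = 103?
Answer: 18023 + 3*sqrt(47)/14 ≈ 18024.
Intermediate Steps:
x(D, I) = I/4
N = 104/3 (N = 2 + (1/3)*98 = 2 + 98/3 = 104/3 ≈ 34.667)
K(Z, O) = sqrt(103 + Z)/7
K(x(7, 11), N) + 18023 = sqrt(103 + (1/4)*11)/7 + 18023 = sqrt(103 + 11/4)/7 + 18023 = sqrt(423/4)/7 + 18023 = (3*sqrt(47)/2)/7 + 18023 = 3*sqrt(47)/14 + 18023 = 18023 + 3*sqrt(47)/14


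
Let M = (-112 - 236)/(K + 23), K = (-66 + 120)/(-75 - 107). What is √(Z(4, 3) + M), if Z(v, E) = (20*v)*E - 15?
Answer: √223738503/1033 ≈ 14.480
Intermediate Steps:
Z(v, E) = -15 + 20*E*v (Z(v, E) = 20*E*v - 15 = -15 + 20*E*v)
K = -27/91 (K = 54/(-182) = 54*(-1/182) = -27/91 ≈ -0.29670)
M = -15834/1033 (M = (-112 - 236)/(-27/91 + 23) = -348/2066/91 = -348*91/2066 = -15834/1033 ≈ -15.328)
√(Z(4, 3) + M) = √((-15 + 20*3*4) - 15834/1033) = √((-15 + 240) - 15834/1033) = √(225 - 15834/1033) = √(216591/1033) = √223738503/1033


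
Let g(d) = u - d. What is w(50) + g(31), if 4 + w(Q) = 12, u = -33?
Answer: -56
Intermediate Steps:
g(d) = -33 - d
w(Q) = 8 (w(Q) = -4 + 12 = 8)
w(50) + g(31) = 8 + (-33 - 1*31) = 8 + (-33 - 31) = 8 - 64 = -56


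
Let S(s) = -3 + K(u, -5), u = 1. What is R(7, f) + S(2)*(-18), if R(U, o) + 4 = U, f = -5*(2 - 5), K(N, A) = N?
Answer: 39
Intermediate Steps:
f = 15 (f = -5*(-3) = 15)
R(U, o) = -4 + U
S(s) = -2 (S(s) = -3 + 1 = -2)
R(7, f) + S(2)*(-18) = (-4 + 7) - 2*(-18) = 3 + 36 = 39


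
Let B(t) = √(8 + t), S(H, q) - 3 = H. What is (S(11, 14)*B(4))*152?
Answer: 4256*√3 ≈ 7371.6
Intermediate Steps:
S(H, q) = 3 + H
(S(11, 14)*B(4))*152 = ((3 + 11)*√(8 + 4))*152 = (14*√12)*152 = (14*(2*√3))*152 = (28*√3)*152 = 4256*√3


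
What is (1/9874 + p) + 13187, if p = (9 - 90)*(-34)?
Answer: 157401435/9874 ≈ 15941.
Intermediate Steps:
p = 2754 (p = -81*(-34) = 2754)
(1/9874 + p) + 13187 = (1/9874 + 2754) + 13187 = 27192997/9874 + 13187 = 157401435/9874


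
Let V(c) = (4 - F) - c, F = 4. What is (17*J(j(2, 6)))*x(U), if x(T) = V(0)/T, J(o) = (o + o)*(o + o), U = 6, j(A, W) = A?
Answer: 0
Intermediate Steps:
J(o) = 4*o² (J(o) = (2*o)*(2*o) = 4*o²)
V(c) = -c (V(c) = (4 - 1*4) - c = (4 - 4) - c = 0 - c = -c)
x(T) = 0 (x(T) = (-1*0)/T = 0/T = 0)
(17*J(j(2, 6)))*x(U) = (17*(4*2²))*0 = (17*(4*4))*0 = (17*16)*0 = 272*0 = 0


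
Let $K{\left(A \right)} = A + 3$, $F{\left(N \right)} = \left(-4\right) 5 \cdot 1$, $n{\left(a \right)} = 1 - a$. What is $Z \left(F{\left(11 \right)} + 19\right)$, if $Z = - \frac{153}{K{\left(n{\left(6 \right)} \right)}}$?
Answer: $- \frac{153}{2} \approx -76.5$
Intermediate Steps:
$F{\left(N \right)} = -20$ ($F{\left(N \right)} = \left(-20\right) 1 = -20$)
$K{\left(A \right)} = 3 + A$
$Z = \frac{153}{2}$ ($Z = - \frac{153}{3 + \left(1 - 6\right)} = - \frac{153}{3 - 5} = - \frac{153}{-2} = \left(-153\right) \left(- \frac{1}{2}\right) = \frac{153}{2} \approx 76.5$)
$Z \left(F{\left(11 \right)} + 19\right) = \frac{153 \left(-20 + 19\right)}{2} = \frac{153}{2} \left(-1\right) = - \frac{153}{2}$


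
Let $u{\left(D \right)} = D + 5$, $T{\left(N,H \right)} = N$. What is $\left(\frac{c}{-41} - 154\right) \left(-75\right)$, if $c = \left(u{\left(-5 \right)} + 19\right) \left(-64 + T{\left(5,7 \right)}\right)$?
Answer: $\frac{389475}{41} \approx 9499.4$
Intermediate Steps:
$u{\left(D \right)} = 5 + D$
$c = -1121$ ($c = \left(\left(5 - 5\right) + 19\right) \left(-64 + 5\right) = \left(0 + 19\right) \left(-59\right) = 19 \left(-59\right) = -1121$)
$\left(\frac{c}{-41} - 154\right) \left(-75\right) = \left(- \frac{1121}{-41} - 154\right) \left(-75\right) = \left(\left(-1121\right) \left(- \frac{1}{41}\right) - 154\right) \left(-75\right) = \left(\frac{1121}{41} - 154\right) \left(-75\right) = \left(- \frac{5193}{41}\right) \left(-75\right) = \frac{389475}{41}$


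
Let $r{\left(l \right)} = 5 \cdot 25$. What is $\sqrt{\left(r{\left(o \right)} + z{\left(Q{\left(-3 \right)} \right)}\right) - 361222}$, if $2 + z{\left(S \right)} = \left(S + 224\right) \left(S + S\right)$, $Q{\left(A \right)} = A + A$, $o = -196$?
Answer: $i \sqrt{363715} \approx 603.09 i$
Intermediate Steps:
$Q{\left(A \right)} = 2 A$
$z{\left(S \right)} = -2 + 2 S \left(224 + S\right)$ ($z{\left(S \right)} = -2 + \left(S + 224\right) \left(S + S\right) = -2 + \left(224 + S\right) 2 S = -2 + 2 S \left(224 + S\right)$)
$r{\left(l \right)} = 125$
$\sqrt{\left(r{\left(o \right)} + z{\left(Q{\left(-3 \right)} \right)}\right) - 361222} = \sqrt{\left(125 + \left(-2 + 2 \left(2 \left(-3\right)\right)^{2} + 448 \cdot 2 \left(-3\right)\right)\right) - 361222} = \sqrt{\left(125 + \left(-2 + 2 \left(-6\right)^{2} + 448 \left(-6\right)\right)\right) - 361222} = \sqrt{\left(125 - 2618\right) - 361222} = \sqrt{-2493 - 361222} = \sqrt{-363715} = i \sqrt{363715}$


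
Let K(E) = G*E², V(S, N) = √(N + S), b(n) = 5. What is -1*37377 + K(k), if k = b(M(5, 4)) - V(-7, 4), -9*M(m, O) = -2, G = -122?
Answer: -40061 + 1220*I*√3 ≈ -40061.0 + 2113.1*I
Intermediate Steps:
M(m, O) = 2/9 (M(m, O) = -⅑*(-2) = 2/9)
k = 5 - I*√3 (k = 5 - √(4 - 7) = 5 - √(-3) = 5 - I*√3 ≈ 5.0 - 1.732*I)
K(E) = -122*E²
-1*37377 + K(k) = -1*37377 - 122*(5 - I*√3)² = -37377 - 122*(5 - I*√3)²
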